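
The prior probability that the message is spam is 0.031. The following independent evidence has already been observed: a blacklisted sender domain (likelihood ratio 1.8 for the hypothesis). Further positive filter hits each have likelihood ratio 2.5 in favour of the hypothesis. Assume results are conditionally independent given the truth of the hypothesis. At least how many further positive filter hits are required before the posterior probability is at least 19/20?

Prior odds = 0.031/0.969 = 31/969.
Bayes factor of the evidence already in hand = 1.8.
Odds after that evidence = (31/969) × 1.8 = 93/1615.
Target odds = 0.95/0.05 = 19.
Need 2.5ⁿ ≥ 19 ÷ (93/1615) = 30685/93.
2.5⁶ = 244.140625 falls short of 30685/93 but 2.5⁷ = 610.3515625 reaches it, so n = 7.

7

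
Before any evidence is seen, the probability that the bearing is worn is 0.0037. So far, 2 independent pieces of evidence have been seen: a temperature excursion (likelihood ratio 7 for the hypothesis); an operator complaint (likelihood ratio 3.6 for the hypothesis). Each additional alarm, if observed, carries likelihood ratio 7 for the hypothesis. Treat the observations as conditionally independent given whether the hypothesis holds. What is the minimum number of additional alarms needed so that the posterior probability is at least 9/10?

3

Prior odds = 0.0037/0.9963 = 37/9963.
Combined Bayes factor of the evidence already in hand = 7 × 3.6 = 25.2.
Odds after that evidence = (37/9963) × 25.2 = 518/5535.
Target odds = 0.9/0.1 = 9.
Need 7ⁿ ≥ 9 ÷ (518/5535) = 49815/518.
7² = 49 falls short of 49815/518 but 7³ = 343 reaches it, so n = 3.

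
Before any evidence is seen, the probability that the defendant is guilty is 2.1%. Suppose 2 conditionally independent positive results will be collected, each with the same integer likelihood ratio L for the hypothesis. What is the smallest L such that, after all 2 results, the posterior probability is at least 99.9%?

Prior odds = 0.021/0.979 = 21/979.
Target odds = 0.999/0.001 = 999.
Need L² ≥ 999 ÷ (21/979) = 326007/7.
215² = 46225 < 326007/7 ≤ 46656 = 216², so L = 216.

216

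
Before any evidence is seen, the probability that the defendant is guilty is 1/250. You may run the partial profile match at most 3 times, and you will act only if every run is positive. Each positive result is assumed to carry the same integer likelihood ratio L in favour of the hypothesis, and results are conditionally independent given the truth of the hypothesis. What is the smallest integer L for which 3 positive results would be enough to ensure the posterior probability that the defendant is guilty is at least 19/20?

17

Prior odds = 0.004/0.996 = 1/249.
Target odds = 0.95/0.05 = 19.
Need L³ ≥ 19 ÷ (1/249) = 4731.
16³ = 4096 < 4731 ≤ 4913 = 17³, so L = 17.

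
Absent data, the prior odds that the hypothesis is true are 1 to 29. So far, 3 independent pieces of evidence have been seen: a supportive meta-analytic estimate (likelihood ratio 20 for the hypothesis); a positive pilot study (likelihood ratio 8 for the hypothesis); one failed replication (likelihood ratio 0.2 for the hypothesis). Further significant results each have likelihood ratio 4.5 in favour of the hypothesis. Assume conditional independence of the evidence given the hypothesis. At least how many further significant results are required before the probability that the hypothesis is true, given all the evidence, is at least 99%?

3

Prior odds = 1/29.
Combined Bayes factor of the evidence already in hand = 20 × 8 × 0.2 = 32.
Odds after that evidence = (1/29) × 32 = 32/29.
Target odds = 0.99/0.01 = 99.
Need 4.5ⁿ ≥ 99 ÷ (32/29) = 89.71875.
4.5² = 20.25 falls short of 89.71875 but 4.5³ = 91.125 reaches it, so n = 3.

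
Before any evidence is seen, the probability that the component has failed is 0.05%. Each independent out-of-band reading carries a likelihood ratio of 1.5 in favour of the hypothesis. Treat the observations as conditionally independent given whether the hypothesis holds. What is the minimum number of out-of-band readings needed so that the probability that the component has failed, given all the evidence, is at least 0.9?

25

Prior odds = 0.0005/0.9995 = 1/1999.
Likelihood ratio per out-of-band reading = 1.5.
Target posterior odds = 0.9/0.1 = 9.
Need (1/1999) × 1.5ⁿ ≥ 9, i.e. 1.5ⁿ ≥ 17991.
1.5²⁴ ≈16834.1 falls short of 17991 but 1.5²⁵ ≈25251.2 reaches it, so n = 25.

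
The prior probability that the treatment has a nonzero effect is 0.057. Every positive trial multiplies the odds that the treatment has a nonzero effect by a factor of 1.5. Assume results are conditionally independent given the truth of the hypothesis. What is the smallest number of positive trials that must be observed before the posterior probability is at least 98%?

Prior odds: 0.057 ÷ 0.943 = 57/943.
Likelihood ratio per positive trial = 1.5.
Target posterior odds = 0.98/0.02 = 49.
Require 1.5ⁿ ≥ 49 ÷ (57/943) = 46207/57.
1.5¹⁶ = 43046721/65536 falls short of 46207/57 but 1.5¹⁷ = 129140163/131072 reaches it, so n = 17.

17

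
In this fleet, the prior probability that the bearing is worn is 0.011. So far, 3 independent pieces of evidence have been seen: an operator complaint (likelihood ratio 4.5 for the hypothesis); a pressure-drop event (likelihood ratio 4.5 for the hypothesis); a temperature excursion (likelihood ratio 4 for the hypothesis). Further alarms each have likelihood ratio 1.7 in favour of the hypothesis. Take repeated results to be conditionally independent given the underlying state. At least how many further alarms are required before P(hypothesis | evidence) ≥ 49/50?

Prior odds = 0.011/0.989 = 11/989.
Combined Bayes factor of the evidence already in hand = 4.5 × 4.5 × 4 = 81.
Odds after that evidence = (11/989) × 81 = 891/989.
Target odds = 0.98/0.02 = 49.
Need 1.7ⁿ ≥ 49 ÷ (891/989) = 48461/891.
1.7⁷ = 410338673/10000000 falls short of 48461/891 but 1.7⁸ ≈69.7576 reaches it, so n = 8.

8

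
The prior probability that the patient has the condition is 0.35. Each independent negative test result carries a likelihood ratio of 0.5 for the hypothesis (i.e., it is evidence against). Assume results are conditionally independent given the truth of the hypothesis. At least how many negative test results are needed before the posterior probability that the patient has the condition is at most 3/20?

Prior odds: 0.35 ÷ 0.65 = 7/13.
Likelihood ratio per negative test result = 0.5.
Target posterior odds = 0.15/0.85 = 3/17.
Need (7/13) × 0.5ⁿ ≤ 3/17, i.e. 0.5ⁿ ≤ 39/119.
0.5¹ = 0.5 is still above 39/119 but 0.5² = 0.25 is at or below it, so n = 2.

2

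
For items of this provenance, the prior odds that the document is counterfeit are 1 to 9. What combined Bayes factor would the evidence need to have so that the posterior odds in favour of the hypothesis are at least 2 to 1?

18

Prior odds = 1/9.
Target odds = 2.
Required Bayes factor = 2 ÷ (1/9) = 18.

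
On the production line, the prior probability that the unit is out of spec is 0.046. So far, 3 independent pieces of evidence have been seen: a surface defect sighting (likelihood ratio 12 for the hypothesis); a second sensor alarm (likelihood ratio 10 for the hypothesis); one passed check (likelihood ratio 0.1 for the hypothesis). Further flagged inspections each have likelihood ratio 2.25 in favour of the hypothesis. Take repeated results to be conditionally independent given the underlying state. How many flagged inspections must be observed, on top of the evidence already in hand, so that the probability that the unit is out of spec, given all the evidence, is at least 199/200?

8

Prior odds = 0.046/0.954 = 23/477.
Combined Bayes factor of the evidence already in hand = 12 × 10 × 0.1 = 12.
Odds after that evidence = (23/477) × 12 = 92/159.
Target odds = 0.995/0.005 = 199.
Need 2.25ⁿ ≥ 199 ÷ (92/159) = 31641/92.
2.25⁷ = 4782969/16384 falls short of 31641/92 but 2.25⁸ = 43046721/65536 reaches it, so n = 8.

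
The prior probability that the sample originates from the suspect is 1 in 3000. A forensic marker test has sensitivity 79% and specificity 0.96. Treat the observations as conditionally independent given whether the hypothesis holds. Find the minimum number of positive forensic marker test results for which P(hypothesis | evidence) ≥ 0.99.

5

Prior odds: (1/3000) ÷ (2999/3000) = 1/2999.
False-positive rate = 1 − 0.96 = 0.04; likelihood ratio of a positive = 0.79/0.04 = 19.75.
Target odds: 0.99 ÷ 0.01 = 99.
Need (1/2999) × 19.75ⁿ ≥ 99, i.e. 19.75ⁿ ≥ 296901.
19.75⁴ = 38950081/256 falls short of 296901 but 19.75⁵ ≈3.00494e+06 reaches it, so n = 5.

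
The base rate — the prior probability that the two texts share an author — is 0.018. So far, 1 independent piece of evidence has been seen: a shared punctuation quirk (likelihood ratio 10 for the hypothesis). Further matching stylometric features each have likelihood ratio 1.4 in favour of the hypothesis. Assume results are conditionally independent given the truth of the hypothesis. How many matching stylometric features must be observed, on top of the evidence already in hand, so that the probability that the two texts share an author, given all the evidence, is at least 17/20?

Prior odds = 0.018/0.982 = 9/491.
Bayes factor of the evidence already in hand = 10.
Odds after that evidence = (9/491) × 10 = 90/491.
Target odds = 0.85/0.15 = 17/3.
Need 1.4ⁿ ≥ 17/3 ÷ (90/491) = 8347/270.
1.4¹⁰ = 282475249/9765625 falls short of 8347/270 but 1.4¹¹ ≈40.4957 reaches it, so n = 11.

11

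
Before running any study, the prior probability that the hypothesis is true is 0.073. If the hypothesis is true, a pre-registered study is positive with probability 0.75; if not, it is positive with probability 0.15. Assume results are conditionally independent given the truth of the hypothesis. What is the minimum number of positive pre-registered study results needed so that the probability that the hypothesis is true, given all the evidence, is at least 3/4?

Prior odds: 0.073 ÷ 0.927 = 73/927.
Likelihood ratio of a positive = 0.75/0.15 = 5.
Target odds: 0.75 ÷ 0.25 = 3.
Require 5ⁿ ≥ 3 ÷ (73/927) = 2781/73.
5² = 25 falls short of 2781/73 but 5³ = 125 reaches it, so n = 3.

3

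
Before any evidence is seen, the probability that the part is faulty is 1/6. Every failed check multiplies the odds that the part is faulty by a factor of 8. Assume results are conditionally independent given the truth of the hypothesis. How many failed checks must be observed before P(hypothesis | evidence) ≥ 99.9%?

5

Prior odds: (1/6) ÷ (5/6) = 0.2.
Likelihood ratio per failed check = 8.
Target posterior odds = 0.999/0.001 = 999.
Need 0.2 × 8ⁿ ≥ 999, i.e. 8ⁿ ≥ 4995.
8⁴ = 4096 falls short of 4995 but 8⁵ = 32768 reaches it, so n = 5.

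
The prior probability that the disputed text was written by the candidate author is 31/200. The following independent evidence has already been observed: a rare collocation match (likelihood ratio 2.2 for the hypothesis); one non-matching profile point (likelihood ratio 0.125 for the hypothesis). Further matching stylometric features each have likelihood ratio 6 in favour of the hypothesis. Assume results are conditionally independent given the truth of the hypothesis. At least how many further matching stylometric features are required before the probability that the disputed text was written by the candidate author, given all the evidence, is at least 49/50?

Prior odds = 0.155/0.845 = 31/169.
Combined Bayes factor of the evidence already in hand = 2.2 × 0.125 = 0.275.
Odds after that evidence = (31/169) × 0.275 = 341/6760.
Target odds = 0.98/0.02 = 49.
Need 6ⁿ ≥ 49 ÷ (341/6760) = 331240/341.
6³ = 216 falls short of 331240/341 but 6⁴ = 1296 reaches it, so n = 4.

4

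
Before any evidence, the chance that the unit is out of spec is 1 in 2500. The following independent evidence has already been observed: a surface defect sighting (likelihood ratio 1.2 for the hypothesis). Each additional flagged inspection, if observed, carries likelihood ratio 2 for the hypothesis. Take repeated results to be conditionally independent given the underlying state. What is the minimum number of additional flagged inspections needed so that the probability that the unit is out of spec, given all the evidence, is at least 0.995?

Prior odds = 0.0004/0.9996 = 1/2499.
Bayes factor of the evidence already in hand = 1.2.
Odds after that evidence = (1/2499) × 1.2 = 2/4165.
Target odds = 0.995/0.005 = 199.
Need 2ⁿ ≥ 199 ÷ (2/4165) = 414417.5.
2¹⁸ = 262144 falls short of 414417.5 but 2¹⁹ = 524288 reaches it, so n = 19.

19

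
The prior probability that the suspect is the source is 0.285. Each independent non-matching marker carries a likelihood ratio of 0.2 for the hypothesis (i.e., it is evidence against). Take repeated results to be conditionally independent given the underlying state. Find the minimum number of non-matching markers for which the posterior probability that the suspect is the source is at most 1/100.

Prior odds = 0.285/0.715 = 57/143.
Likelihood ratio per non-matching marker = 0.2.
Target odds: 0.01 ÷ 0.99 = 1/99.
Require 0.2ⁿ ≤ 1/99 ÷ (57/143) = 13/513.
0.2² = 0.04 is still above 13/513 but 0.2³ = 0.008 is at or below it, so n = 3.

3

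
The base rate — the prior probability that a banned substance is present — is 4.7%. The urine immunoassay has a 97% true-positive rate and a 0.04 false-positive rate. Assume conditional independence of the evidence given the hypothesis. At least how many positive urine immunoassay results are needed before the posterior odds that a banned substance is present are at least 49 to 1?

Prior odds = 0.047/0.953 = 47/953.
Likelihood ratio of a positive result = 0.97/0.04 = 24.25.
Target odds = 49.
Need (47/953) × 24.25ⁿ ≥ 49, i.e. 24.25ⁿ ≥ 46697/47.
24.25² = 588.0625 falls short of 46697/47 but 24.25³ = 912673/64 reaches it, so n = 3.

3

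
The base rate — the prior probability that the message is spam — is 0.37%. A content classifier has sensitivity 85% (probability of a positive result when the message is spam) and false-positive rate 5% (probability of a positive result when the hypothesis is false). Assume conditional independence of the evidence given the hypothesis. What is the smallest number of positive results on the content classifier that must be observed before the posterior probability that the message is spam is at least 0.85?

3

Prior odds: 0.0037 ÷ 0.9963 = 37/9963.
Likelihood ratio of a positive result = 0.85/0.05 = 17.
Target odds: 0.85 ÷ 0.15 = 17/3.
Need (37/9963) × 17ⁿ ≥ 17/3, i.e. 17ⁿ ≥ 56457/37.
17² = 289 falls short of 56457/37 but 17³ = 4913 reaches it, so n = 3.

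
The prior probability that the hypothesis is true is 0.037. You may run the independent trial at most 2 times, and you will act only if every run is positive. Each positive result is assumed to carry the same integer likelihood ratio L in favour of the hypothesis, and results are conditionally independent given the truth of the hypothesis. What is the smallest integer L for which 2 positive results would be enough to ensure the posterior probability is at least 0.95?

Prior odds = 0.037/0.963 = 37/963.
Target odds = 0.95/0.05 = 19.
Need L² ≥ 19 ÷ (37/963) = 18297/37.
22² = 484 < 18297/37 ≤ 529 = 23², so L = 23.

23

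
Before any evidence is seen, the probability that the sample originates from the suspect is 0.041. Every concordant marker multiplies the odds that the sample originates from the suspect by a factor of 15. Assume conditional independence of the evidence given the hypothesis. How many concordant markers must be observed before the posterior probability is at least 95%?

Prior odds: 0.041 ÷ 0.959 = 41/959.
Likelihood ratio per concordant marker = 15.
Target posterior odds = 0.95/0.05 = 19.
Require 15ⁿ ≥ 19 ÷ (41/959) = 18221/41.
15² = 225 falls short of 18221/41 but 15³ = 3375 reaches it, so n = 3.

3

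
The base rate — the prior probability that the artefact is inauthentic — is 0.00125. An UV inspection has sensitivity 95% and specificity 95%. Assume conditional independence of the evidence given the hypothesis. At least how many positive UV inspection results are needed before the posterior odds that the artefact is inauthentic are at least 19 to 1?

4

Prior odds: 0.00125 ÷ 0.99875 = 1/799.
False-positive rate = 1 − 0.95 = 0.05; likelihood ratio of a positive = 0.95/0.05 = 19.
Target odds = 19.
Need (1/799) × 19ⁿ ≥ 19, i.e. 19ⁿ ≥ 15181.
19³ = 6859 falls short of 15181 but 19⁴ = 130321 reaches it, so n = 4.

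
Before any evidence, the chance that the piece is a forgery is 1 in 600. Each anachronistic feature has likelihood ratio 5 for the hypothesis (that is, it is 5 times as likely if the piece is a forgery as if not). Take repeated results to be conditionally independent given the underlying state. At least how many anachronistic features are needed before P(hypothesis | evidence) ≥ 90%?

6

Prior odds = (1/600)/(599/600) = 1/599.
Likelihood ratio per anachronistic feature = 5.
Target odds: 0.9 ÷ 0.1 = 9.
Need (1/599) × 5ⁿ ≥ 9, i.e. 5ⁿ ≥ 5391.
5⁵ = 3125 falls short of 5391 but 5⁶ = 15625 reaches it, so n = 6.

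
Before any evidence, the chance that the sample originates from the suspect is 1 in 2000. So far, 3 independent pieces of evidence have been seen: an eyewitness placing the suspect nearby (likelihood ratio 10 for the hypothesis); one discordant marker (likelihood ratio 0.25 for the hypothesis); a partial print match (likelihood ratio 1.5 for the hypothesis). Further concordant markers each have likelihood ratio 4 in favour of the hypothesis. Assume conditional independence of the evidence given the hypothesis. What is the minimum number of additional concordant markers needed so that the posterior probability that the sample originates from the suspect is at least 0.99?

Prior odds = 0.0005/0.9995 = 1/1999.
Combined Bayes factor of the evidence already in hand = 10 × 0.25 × 1.5 = 3.75.
Odds after that evidence = (1/1999) × 3.75 = 15/7996.
Target odds = 0.99/0.01 = 99.
Need 4ⁿ ≥ 99 ÷ (15/7996) = 52773.6.
4⁷ = 16384 falls short of 52773.6 but 4⁸ = 65536 reaches it, so n = 8.

8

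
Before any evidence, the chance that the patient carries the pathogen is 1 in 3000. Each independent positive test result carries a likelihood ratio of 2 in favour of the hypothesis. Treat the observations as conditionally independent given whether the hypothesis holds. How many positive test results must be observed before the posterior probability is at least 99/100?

19

Prior odds: (1/3000) ÷ (2999/3000) = 1/2999.
Likelihood ratio per positive test result = 2.
Target posterior odds = 0.99/0.01 = 99.
Need (1/2999) × 2ⁿ ≥ 99, i.e. 2ⁿ ≥ 296901.
2¹⁸ = 262144 falls short of 296901 but 2¹⁹ = 524288 reaches it, so n = 19.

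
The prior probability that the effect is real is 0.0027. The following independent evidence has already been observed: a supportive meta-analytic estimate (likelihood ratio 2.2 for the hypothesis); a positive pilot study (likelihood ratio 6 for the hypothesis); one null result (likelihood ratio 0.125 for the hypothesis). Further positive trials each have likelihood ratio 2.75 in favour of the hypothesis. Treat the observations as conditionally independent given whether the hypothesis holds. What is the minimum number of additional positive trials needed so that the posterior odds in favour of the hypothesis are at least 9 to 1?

Prior odds = 0.0027/0.9973 = 27/9973.
Combined Bayes factor of the evidence already in hand = 2.2 × 6 × 0.125 = 1.65.
Odds after that evidence = (27/9973) × 1.65 = 891/199460.
Target odds = 9.
Need 2.75ⁿ ≥ 9 ÷ (891/199460) = 199460/99.
2.75⁷ = 19487171/16384 falls short of 199460/99 but 2.75⁸ = 214358881/65536 reaches it, so n = 8.

8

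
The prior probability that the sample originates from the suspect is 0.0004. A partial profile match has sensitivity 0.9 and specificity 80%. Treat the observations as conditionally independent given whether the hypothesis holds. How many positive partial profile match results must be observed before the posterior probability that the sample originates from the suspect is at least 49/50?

Prior odds = 0.0004/0.9996 = 1/2499.
False-positive rate = 1 − 0.8 = 0.2; likelihood ratio of a positive = 0.9/0.2 = 4.5.
Target odds: 0.98 ÷ 0.02 = 49.
Require 4.5ⁿ ≥ 49 ÷ (1/2499) = 122451.
4.5⁷ = 4782969/128 falls short of 122451 but 4.5⁸ = 43046721/256 reaches it, so n = 8.

8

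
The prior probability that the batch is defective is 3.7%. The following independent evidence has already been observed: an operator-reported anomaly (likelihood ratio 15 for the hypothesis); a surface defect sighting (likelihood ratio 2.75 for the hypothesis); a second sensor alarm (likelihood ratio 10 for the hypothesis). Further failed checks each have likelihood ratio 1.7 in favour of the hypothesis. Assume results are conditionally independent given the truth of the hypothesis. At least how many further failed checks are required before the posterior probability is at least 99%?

Prior odds = 0.037/0.963 = 37/963.
Combined Bayes factor of the evidence already in hand = 15 × 2.75 × 10 = 412.5.
Odds after that evidence = (37/963) × 412.5 = 10175/642.
Target odds = 0.99/0.01 = 99.
Need 1.7ⁿ ≥ 99 ÷ (10175/642) = 5778/925.
1.7³ = 4.913 falls short of 5778/925 but 1.7⁴ = 8.3521 reaches it, so n = 4.

4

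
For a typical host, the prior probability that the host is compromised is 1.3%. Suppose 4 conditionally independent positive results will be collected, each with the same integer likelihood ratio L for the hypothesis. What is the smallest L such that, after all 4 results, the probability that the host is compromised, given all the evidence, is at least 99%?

Prior odds = 0.013/0.987 = 13/987.
Target odds = 0.99/0.01 = 99.
Need L⁴ ≥ 99 ÷ (13/987) = 97713/13.
9⁴ = 6561 < 97713/13 ≤ 10000 = 10⁴, so L = 10.

10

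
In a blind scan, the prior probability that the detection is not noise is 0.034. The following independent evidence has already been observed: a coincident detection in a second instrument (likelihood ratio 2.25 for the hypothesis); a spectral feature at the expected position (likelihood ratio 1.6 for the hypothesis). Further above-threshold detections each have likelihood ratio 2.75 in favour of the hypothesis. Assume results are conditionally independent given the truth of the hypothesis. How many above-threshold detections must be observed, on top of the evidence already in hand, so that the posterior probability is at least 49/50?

Prior odds = 0.034/0.966 = 17/483.
Combined Bayes factor of the evidence already in hand = 2.25 × 1.6 = 3.6.
Odds after that evidence = (17/483) × 3.6 = 102/805.
Target odds = 0.98/0.02 = 49.
Need 2.75ⁿ ≥ 49 ÷ (102/805) = 39445/102.
2.75⁵ = 161051/1024 falls short of 39445/102 but 2.75⁶ = 1771561/4096 reaches it, so n = 6.

6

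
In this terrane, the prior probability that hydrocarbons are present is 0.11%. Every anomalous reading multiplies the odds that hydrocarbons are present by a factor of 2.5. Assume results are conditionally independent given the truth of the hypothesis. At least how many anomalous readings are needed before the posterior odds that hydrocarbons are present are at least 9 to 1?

10

Prior odds = 0.0011/0.9989 = 11/9989.
Likelihood ratio per anomalous reading = 2.5.
Target odds = 9.
Require 2.5ⁿ ≥ 9 ÷ (11/9989) = 89901/11.
2.5⁹ = 1953125/512 falls short of 89901/11 but 2.5¹⁰ = 9765625/1024 reaches it, so n = 10.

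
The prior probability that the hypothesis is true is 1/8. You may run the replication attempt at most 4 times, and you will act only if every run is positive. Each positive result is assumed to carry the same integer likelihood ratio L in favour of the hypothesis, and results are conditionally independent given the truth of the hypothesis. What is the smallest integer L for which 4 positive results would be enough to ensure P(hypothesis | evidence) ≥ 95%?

Prior odds = 0.125/0.875 = 1/7.
Target odds = 0.95/0.05 = 19.
Need L⁴ ≥ 19 ÷ (1/7) = 133.
3⁴ = 81 < 133 ≤ 256 = 4⁴, so L = 4.

4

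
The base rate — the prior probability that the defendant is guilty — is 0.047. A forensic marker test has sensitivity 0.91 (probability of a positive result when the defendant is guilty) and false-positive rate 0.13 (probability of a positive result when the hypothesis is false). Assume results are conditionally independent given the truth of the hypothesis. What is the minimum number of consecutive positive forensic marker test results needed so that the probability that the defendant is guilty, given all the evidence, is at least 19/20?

4

Prior odds: 0.047 ÷ 0.953 = 47/953.
Likelihood ratio of a positive result = 0.91/0.13 = 7.
Target odds: 0.95 ÷ 0.05 = 19.
Require 7ⁿ ≥ 19 ÷ (47/953) = 18107/47.
7³ = 343 falls short of 18107/47 but 7⁴ = 2401 reaches it, so n = 4.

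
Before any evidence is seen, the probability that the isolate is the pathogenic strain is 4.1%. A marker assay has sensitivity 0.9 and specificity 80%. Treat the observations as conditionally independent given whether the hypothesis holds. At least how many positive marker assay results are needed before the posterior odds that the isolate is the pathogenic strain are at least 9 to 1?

Prior odds: 0.041 ÷ 0.959 = 41/959.
False-positive rate = 1 − 0.8 = 0.2; likelihood ratio of a positive = 0.9/0.2 = 4.5.
Target odds = 9.
Need (41/959) × 4.5ⁿ ≥ 9, i.e. 4.5ⁿ ≥ 8631/41.
4.5³ = 91.125 falls short of 8631/41 but 4.5⁴ = 410.0625 reaches it, so n = 4.

4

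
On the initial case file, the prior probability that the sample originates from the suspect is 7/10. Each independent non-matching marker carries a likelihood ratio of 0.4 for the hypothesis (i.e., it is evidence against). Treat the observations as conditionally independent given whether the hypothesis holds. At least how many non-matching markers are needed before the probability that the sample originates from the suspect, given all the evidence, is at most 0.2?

3

Prior odds = 0.7/0.3 = 7/3.
Likelihood ratio per non-matching marker = 0.4.
Target odds: 0.2 ÷ 0.8 = 0.25.
Need (7/3) × 0.4ⁿ ≤ 0.25, i.e. 0.4ⁿ ≤ 3/28.
0.4² = 0.16 is still above 3/28 but 0.4³ = 0.064 is at or below it, so n = 3.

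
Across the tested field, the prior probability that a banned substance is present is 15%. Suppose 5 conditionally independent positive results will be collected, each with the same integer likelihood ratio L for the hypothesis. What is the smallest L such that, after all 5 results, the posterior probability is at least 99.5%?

Prior odds = 0.15/0.85 = 3/17.
Target odds = 0.995/0.005 = 199.
Need L⁵ ≥ 199 ÷ (3/17) = 3383/3.
4⁵ = 1024 < 3383/3 ≤ 3125 = 5⁵, so L = 5.

5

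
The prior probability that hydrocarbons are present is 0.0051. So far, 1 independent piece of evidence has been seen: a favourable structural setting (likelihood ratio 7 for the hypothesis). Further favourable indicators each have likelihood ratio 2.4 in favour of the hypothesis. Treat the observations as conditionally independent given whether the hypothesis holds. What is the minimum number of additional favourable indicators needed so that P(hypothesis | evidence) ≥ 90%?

Prior odds = 0.0051/0.9949 = 51/9949.
Bayes factor of the evidence already in hand = 7.
Odds after that evidence = (51/9949) × 7 = 357/9949.
Target odds = 0.9/0.1 = 9.
Need 2.4ⁿ ≥ 9 ÷ (357/9949) = 29847/119.
2.4⁶ = 2985984/15625 falls short of 29847/119 but 2.4⁷ = 35831808/78125 reaches it, so n = 7.

7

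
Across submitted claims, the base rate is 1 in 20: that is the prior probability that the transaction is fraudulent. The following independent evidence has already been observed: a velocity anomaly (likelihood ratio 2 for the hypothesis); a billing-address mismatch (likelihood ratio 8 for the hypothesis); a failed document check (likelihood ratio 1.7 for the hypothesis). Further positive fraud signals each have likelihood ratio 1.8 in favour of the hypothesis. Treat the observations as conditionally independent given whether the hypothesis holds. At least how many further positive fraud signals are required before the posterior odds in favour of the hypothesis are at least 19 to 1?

Prior odds = 0.05/0.95 = 1/19.
Combined Bayes factor of the evidence already in hand = 2 × 8 × 1.7 = 27.2.
Odds after that evidence = (1/19) × 27.2 = 136/95.
Target odds = 19.
Need 1.8ⁿ ≥ 19 ÷ (136/95) = 1805/136.
1.8⁴ = 10.4976 falls short of 1805/136 but 1.8⁵ = 18.89568 reaches it, so n = 5.

5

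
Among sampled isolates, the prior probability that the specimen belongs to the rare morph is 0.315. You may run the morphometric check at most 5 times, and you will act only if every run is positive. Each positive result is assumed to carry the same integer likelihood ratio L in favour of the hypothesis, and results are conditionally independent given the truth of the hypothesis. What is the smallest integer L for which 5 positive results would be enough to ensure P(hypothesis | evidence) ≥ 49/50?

3

Prior odds = 0.315/0.685 = 63/137.
Target odds = 0.98/0.02 = 49.
Need L⁵ ≥ 49 ÷ (63/137) = 959/9.
2⁵ = 32 < 959/9 ≤ 243 = 3⁵, so L = 3.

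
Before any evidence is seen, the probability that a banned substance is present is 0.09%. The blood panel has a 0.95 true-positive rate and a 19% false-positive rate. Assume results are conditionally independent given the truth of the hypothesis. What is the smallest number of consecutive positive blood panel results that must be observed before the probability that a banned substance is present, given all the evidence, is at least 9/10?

Prior odds: 0.0009 ÷ 0.9991 = 9/9991.
Likelihood ratio of a positive result = 0.95/0.19 = 5.
Target posterior odds = 0.9/0.1 = 9.
Require 5ⁿ ≥ 9 ÷ (9/9991) = 9991.
5⁵ = 3125 falls short of 9991 but 5⁶ = 15625 reaches it, so n = 6.

6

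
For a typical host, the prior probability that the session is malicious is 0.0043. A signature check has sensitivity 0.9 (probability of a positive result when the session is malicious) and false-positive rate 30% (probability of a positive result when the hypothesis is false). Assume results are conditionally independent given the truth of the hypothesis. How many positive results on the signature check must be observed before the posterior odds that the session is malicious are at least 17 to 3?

7

Prior odds = 0.0043/0.9957 = 43/9957.
Likelihood ratio of a positive result = 0.9/0.3 = 3.
Target odds = 17/3.
Require 3ⁿ ≥ 17/3 ÷ (43/9957) = 56423/43.
3⁶ = 729 falls short of 56423/43 but 3⁷ = 2187 reaches it, so n = 7.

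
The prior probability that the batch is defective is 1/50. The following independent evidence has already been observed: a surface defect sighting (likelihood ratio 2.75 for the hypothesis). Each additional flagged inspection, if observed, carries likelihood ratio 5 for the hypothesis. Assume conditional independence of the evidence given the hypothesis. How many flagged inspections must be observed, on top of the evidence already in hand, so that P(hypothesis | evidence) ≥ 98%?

5

Prior odds = 0.02/0.98 = 1/49.
Bayes factor of the evidence already in hand = 2.75.
Odds after that evidence = (1/49) × 2.75 = 11/196.
Target odds = 0.98/0.02 = 49.
Need 5ⁿ ≥ 49 ÷ (11/196) = 9604/11.
5⁴ = 625 falls short of 9604/11 but 5⁵ = 3125 reaches it, so n = 5.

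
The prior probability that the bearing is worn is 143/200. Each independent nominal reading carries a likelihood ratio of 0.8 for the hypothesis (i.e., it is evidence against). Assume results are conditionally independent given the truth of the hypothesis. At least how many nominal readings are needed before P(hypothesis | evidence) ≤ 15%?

Prior odds = 0.715/0.285 = 143/57.
Likelihood ratio per nominal reading = 0.8.
Target odds: 0.15 ÷ 0.85 = 3/17.
Require 0.8ⁿ ≤ 3/17 ÷ (143/57) = 171/2431.
0.8¹¹ = 4194304/48828125 is still above 171/2431 but 0.8¹² = 16777216/244140625 is at or below it, so n = 12.

12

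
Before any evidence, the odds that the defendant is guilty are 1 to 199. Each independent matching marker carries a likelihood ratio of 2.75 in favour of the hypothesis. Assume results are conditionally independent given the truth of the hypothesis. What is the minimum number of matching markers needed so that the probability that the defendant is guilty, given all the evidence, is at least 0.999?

Prior odds = 1/199.
Likelihood ratio per matching marker = 2.75.
Target posterior odds = 0.999/0.001 = 999.
Require 2.75ⁿ ≥ 999 ÷ (1/199) = 198801.
2.75¹² ≈187065 falls short of 198801 but 2.75¹³ ≈514428 reaches it, so n = 13.

13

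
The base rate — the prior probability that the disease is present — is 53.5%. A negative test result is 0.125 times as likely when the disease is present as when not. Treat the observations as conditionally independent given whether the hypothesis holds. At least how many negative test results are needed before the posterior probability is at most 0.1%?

Prior odds: 0.535 ÷ 0.465 = 107/93.
Likelihood ratio per negative test result = 0.125.
Target odds: 0.001 ÷ 0.999 = 1/999.
Need (107/93) × 0.125ⁿ ≤ 1/999, i.e. 0.125ⁿ ≤ 31/35631.
0.125³ = 0.001953125 is still above 31/35631 but 0.125⁴ = 1/4096 is at or below it, so n = 4.

4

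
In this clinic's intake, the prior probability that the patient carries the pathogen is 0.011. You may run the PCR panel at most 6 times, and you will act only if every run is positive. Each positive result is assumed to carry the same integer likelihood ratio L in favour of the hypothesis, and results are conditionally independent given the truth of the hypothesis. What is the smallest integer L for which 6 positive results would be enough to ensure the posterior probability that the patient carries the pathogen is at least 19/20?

Prior odds = 0.011/0.989 = 11/989.
Target odds = 0.95/0.05 = 19.
Need L⁶ ≥ 19 ÷ (11/989) = 18791/11.
3⁶ = 729 < 18791/11 ≤ 4096 = 4⁶, so L = 4.

4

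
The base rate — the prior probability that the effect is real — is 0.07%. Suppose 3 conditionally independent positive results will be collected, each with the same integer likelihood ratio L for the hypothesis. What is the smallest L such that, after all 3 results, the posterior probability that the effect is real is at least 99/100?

53

Prior odds = 0.0007/0.9993 = 7/9993.
Target odds = 0.99/0.01 = 99.
Need L³ ≥ 99 ÷ (7/9993) = 989307/7.
52³ = 140608 < 989307/7 ≤ 148877 = 53³, so L = 53.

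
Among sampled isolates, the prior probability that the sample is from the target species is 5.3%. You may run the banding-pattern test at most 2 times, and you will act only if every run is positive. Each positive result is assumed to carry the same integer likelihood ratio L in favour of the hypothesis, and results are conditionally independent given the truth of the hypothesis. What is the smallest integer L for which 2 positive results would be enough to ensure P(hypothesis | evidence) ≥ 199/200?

Prior odds = 0.053/0.947 = 53/947.
Target odds = 0.995/0.005 = 199.
Need L² ≥ 199 ÷ (53/947) = 188453/53.
59² = 3481 < 188453/53 ≤ 3600 = 60², so L = 60.

60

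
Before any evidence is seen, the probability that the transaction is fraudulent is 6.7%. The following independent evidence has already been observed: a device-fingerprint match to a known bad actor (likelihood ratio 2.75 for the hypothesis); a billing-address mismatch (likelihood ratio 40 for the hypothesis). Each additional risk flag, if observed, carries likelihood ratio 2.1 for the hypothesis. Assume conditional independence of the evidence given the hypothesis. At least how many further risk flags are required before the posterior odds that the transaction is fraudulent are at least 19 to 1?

2

Prior odds = 0.067/0.933 = 67/933.
Combined Bayes factor of the evidence already in hand = 2.75 × 40 = 110.
Odds after that evidence = (67/933) × 110 = 7370/933.
Target odds = 19.
Need 2.1ⁿ ≥ 19 ÷ (7370/933) = 17727/7370.
2.1¹ = 2.1 falls short of 17727/7370 but 2.1² = 4.41 reaches it, so n = 2.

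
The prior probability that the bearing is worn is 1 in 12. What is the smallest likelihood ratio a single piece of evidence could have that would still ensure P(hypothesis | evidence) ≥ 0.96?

Prior odds = (1/12)/(11/12) = 1/11.
Target odds = 0.96/0.04 = 24.
Required Bayes factor = 24 ÷ (1/11) = 264.

264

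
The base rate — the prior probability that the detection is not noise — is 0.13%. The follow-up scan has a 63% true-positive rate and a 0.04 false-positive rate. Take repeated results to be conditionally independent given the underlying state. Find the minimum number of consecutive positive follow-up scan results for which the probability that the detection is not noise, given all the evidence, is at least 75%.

Prior odds: 0.0013 ÷ 0.9987 = 13/9987.
Likelihood ratio of a positive result = 0.63/0.04 = 15.75.
Target posterior odds = 0.75/0.25 = 3.
Need (13/9987) × 15.75ⁿ ≥ 3, i.e. 15.75ⁿ ≥ 29961/13.
15.75² = 248.0625 falls short of 29961/13 but 15.75³ = 3906.984375 reaches it, so n = 3.

3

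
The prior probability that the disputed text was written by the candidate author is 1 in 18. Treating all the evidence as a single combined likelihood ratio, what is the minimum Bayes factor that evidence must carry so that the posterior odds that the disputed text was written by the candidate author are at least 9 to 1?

153

Prior odds = (1/18)/(17/18) = 1/17.
Target odds = 9.
Required Bayes factor = 9 ÷ (1/17) = 153.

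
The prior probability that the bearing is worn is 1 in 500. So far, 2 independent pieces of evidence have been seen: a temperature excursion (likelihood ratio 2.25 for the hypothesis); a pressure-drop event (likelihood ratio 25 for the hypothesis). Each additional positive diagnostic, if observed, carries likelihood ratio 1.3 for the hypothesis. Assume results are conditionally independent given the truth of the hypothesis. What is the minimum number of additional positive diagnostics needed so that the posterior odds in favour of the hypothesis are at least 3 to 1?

13

Prior odds = 0.002/0.998 = 1/499.
Combined Bayes factor of the evidence already in hand = 2.25 × 25 = 56.25.
Odds after that evidence = (1/499) × 56.25 = 225/1996.
Target odds = 3.
Need 1.3ⁿ ≥ 3 ÷ (225/1996) = 1996/75.
1.3¹² ≈23.2981 falls short of 1996/75 but 1.3¹³ ≈30.2875 reaches it, so n = 13.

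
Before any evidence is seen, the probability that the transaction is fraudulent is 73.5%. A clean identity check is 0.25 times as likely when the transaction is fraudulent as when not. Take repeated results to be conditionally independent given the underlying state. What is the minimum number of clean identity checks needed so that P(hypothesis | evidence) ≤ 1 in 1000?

Prior odds = 0.735/0.265 = 147/53.
Likelihood ratio per clean identity check = 0.25.
Target posterior odds = 0.001/0.999 = 1/999.
Require 0.25ⁿ ≤ 1/999 ÷ (147/53) = 53/146853.
0.25⁵ = 1/1024 is still above 53/146853 but 0.25⁶ = 1/4096 is at or below it, so n = 6.

6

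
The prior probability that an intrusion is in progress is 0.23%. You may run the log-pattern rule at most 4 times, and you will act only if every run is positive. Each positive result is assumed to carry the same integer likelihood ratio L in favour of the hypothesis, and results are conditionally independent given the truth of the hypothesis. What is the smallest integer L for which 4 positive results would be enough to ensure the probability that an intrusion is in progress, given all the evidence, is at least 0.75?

Prior odds = 0.0023/0.9977 = 23/9977.
Target odds = 0.75/0.25 = 3.
Need L⁴ ≥ 3 ÷ (23/9977) = 29931/23.
6⁴ = 1296 < 29931/23 ≤ 2401 = 7⁴, so L = 7.

7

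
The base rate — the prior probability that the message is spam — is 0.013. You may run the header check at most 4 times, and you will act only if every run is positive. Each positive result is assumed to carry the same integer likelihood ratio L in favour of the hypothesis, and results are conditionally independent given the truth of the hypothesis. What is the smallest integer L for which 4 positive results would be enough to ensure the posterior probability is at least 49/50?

Prior odds = 0.013/0.987 = 13/987.
Target odds = 0.98/0.02 = 49.
Need L⁴ ≥ 49 ÷ (13/987) = 48363/13.
7⁴ = 2401 < 48363/13 ≤ 4096 = 8⁴, so L = 8.

8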